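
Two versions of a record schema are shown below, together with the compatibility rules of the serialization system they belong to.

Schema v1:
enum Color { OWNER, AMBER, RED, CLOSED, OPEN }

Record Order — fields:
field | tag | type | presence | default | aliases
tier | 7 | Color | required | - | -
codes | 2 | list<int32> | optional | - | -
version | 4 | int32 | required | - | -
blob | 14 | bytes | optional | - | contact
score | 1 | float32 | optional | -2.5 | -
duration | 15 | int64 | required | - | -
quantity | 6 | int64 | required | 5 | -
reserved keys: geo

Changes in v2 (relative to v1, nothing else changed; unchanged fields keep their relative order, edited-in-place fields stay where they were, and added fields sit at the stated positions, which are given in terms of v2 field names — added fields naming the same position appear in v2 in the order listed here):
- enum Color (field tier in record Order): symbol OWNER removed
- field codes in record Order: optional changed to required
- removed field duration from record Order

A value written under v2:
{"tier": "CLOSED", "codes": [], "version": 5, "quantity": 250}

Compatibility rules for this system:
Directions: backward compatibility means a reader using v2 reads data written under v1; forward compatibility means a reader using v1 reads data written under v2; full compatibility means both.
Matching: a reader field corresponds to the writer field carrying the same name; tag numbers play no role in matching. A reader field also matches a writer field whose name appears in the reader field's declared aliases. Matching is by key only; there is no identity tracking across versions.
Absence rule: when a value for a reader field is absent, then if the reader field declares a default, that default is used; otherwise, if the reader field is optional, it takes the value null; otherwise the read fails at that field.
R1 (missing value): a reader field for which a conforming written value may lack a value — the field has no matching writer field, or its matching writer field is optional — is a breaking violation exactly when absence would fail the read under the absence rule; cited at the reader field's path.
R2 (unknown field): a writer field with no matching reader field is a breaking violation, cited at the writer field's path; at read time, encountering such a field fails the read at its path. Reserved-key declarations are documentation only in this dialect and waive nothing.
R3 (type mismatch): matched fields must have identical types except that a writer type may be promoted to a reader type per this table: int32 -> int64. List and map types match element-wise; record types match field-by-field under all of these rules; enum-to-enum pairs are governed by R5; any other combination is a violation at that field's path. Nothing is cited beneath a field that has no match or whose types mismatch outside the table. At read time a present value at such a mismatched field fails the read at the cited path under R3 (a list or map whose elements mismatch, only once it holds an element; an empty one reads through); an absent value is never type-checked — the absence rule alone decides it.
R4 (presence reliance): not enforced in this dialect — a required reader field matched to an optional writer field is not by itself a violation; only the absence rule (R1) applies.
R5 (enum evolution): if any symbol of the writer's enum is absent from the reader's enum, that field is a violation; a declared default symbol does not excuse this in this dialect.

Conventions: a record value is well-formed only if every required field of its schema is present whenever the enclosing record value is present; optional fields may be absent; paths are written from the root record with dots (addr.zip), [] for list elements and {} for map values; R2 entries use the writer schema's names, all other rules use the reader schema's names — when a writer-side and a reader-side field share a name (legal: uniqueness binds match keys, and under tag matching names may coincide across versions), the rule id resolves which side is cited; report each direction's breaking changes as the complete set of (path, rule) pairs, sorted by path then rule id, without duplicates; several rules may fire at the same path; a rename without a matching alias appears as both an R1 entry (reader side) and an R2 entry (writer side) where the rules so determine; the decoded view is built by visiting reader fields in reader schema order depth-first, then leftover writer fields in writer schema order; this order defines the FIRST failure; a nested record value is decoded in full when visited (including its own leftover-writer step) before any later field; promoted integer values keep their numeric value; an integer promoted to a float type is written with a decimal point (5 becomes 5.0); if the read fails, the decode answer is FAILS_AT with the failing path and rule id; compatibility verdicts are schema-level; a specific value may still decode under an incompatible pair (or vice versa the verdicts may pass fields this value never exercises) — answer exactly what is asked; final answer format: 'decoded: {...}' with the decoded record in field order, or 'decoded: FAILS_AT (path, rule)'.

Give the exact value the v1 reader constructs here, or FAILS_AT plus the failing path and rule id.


in Order below, arrows point writer -> reader
migrating the Order value to v1:
  tier := "CLOSED"
  codes := []
  version := 5
  blob := null (not supplied -> null)
  score := -2.5 (no value, default fills)
  read fails at duration under R1 (no fill)
  => FAILS_AT (duration, R1)
the rest of the Order diff is inert for this question:
  enum Color (field tier in record Order): symbol OWNER removed -> matters for Order compatibility verdicts, not for this value's decode
  field codes in record Order: optional changed to required -> matters for Order compatibility verdicts, not for this value's decode

decoded: FAILS_AT (duration, R1)


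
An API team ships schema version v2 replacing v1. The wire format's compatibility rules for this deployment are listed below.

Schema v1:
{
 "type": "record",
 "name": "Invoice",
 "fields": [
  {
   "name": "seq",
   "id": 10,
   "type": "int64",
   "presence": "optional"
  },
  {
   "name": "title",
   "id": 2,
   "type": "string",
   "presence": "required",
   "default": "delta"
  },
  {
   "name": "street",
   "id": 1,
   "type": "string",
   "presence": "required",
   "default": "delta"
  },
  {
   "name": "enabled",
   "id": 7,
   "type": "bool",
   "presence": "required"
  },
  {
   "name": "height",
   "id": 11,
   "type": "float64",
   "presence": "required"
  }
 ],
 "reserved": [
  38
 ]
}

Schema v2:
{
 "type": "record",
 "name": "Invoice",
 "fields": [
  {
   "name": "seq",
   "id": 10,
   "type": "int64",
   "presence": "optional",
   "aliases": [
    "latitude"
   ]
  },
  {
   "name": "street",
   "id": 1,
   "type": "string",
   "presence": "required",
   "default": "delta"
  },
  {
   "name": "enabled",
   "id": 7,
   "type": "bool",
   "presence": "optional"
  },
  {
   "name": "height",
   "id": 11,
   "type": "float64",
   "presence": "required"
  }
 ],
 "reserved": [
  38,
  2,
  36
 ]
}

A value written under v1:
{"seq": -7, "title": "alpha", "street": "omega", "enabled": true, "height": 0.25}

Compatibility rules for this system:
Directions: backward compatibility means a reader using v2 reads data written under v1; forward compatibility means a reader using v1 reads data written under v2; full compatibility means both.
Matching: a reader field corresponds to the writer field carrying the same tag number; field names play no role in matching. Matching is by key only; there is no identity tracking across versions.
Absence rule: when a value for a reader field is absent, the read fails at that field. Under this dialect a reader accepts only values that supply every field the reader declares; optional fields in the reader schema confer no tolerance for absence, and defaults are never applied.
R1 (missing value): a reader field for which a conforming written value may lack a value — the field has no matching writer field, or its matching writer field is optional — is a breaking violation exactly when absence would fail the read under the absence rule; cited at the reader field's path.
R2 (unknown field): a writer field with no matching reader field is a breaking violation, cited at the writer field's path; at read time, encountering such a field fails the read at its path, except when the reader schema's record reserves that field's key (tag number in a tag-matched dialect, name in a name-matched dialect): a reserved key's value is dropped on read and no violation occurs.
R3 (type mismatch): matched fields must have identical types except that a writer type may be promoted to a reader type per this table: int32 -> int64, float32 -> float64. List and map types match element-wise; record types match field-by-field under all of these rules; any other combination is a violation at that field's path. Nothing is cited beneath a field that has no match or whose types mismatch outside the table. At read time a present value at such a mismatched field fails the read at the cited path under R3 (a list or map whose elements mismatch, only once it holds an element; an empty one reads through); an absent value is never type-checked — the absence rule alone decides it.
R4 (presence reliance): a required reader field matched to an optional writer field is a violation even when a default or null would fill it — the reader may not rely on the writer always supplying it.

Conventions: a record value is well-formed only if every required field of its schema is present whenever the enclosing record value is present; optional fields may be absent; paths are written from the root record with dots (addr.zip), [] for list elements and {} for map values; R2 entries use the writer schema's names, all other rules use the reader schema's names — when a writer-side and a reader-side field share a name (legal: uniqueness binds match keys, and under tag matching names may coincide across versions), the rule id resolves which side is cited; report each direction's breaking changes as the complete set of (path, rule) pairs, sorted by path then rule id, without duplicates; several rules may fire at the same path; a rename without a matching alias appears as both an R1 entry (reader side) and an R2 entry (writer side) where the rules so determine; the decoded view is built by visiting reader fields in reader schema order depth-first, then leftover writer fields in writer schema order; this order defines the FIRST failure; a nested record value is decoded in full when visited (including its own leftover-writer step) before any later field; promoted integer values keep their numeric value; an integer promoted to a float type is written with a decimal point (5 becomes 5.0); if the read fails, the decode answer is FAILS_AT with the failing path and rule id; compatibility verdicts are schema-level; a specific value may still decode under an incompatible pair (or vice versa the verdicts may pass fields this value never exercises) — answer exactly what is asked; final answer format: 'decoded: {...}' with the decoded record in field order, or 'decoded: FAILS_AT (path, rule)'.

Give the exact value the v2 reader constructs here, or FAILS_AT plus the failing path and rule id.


decoded: {"seq": -7, "street": "omega", "enabled": true, "height": 0.25}

arrows below run writer -> reader for Invoice
decode (reader v2):
  seq := -7
  street := "omega"
  enabled := true
  height := 0.25
  writer title: reserved -> dropped
  => decoded: {"seq": -7, "street": "omega", "enabled": true, "height": 0.25}
ruling out the remaining Invoice differences:
  field enabled in record Invoice: required changed to optional -> affects the rule determinations only; this particular Invoice value decodes identically


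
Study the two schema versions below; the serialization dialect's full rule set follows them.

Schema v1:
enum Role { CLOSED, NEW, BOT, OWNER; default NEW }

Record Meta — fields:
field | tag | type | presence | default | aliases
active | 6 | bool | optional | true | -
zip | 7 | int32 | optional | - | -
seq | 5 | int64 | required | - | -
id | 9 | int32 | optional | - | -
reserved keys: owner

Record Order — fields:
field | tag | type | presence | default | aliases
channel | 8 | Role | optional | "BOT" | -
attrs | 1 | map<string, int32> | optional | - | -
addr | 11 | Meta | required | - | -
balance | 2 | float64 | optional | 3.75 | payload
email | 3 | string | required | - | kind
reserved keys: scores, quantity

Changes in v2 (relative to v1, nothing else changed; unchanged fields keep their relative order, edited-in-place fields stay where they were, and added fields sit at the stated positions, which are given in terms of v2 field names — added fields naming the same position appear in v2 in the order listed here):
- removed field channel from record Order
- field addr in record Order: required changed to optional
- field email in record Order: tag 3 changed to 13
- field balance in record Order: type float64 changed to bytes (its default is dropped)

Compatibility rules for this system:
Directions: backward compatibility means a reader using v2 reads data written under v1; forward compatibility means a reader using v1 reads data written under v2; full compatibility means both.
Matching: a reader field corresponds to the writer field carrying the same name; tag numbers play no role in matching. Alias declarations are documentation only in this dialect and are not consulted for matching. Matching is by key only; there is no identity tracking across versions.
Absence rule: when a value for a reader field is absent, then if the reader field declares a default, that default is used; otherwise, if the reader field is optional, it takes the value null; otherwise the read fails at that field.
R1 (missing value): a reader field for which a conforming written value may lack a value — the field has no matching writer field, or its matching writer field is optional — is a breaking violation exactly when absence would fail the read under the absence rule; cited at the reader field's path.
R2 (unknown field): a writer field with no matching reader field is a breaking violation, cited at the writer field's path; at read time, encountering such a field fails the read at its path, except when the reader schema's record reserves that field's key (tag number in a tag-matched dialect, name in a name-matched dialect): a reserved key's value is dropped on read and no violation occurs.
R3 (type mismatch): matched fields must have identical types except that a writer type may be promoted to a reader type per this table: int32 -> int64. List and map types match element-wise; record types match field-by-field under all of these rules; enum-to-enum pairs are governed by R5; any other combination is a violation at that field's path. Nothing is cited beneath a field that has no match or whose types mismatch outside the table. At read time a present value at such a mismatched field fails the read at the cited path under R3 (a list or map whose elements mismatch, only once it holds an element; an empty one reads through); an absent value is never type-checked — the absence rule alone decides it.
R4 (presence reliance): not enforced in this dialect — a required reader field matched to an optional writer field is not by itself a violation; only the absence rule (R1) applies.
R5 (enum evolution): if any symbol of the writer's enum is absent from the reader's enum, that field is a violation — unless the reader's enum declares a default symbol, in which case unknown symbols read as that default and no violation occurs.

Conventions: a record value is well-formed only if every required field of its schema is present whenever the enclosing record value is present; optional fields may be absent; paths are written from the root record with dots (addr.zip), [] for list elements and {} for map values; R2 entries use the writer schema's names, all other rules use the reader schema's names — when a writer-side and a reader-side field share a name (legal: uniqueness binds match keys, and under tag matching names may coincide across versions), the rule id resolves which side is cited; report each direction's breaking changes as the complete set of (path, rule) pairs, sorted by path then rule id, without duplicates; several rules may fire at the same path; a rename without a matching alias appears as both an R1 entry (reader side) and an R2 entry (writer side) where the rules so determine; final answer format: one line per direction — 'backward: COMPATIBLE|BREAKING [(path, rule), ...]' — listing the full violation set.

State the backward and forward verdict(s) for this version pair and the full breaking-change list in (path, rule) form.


arrows below run writer -> reader for Order
backward on Order — v2 reading data written by v1:
  attrs: map<string, int32> -> map<string, int32>, writer optional; from attrs
  addr: Meta -> Meta, writer required; from addr
  balance: float64 -> bytes, writer optional; from balance
  email: string -> string, writer required; from email
  writer channel: unknown to reader
  addr.active: bool -> bool, writer optional; from addr.active
  addr.zip: int32 -> int32, writer optional; from addr.zip
  addr.seq: int64 -> int64, writer required; from addr.seq
  addr.id: int32 -> int32, writer optional; from addr.id
  rule R3 violated at balance
  rule R2 violated at channel
  backward on Order therefore BREAKING (2)
forward on Order — v1 reading data written by v2:
  channel: no writer-side match
  attrs: map<string, int32> -> map<string, int32>, writer optional; from attrs
  addr: Meta -> Meta, writer optional; from addr
  balance: bytes -> float64, writer optional; from balance
  email: string -> string, writer required; from email
  addr.active: bool -> bool, writer optional; from addr.active
  addr.zip: int32 -> int32, writer optional; from addr.zip
  addr.seq: int64 -> int64, writer required; from addr.seq
  addr.id: int32 -> int32, writer optional; from addr.id
  rule R1 violated at addr
  rule R3 violated at balance
  forward on Order therefore BREAKING (2)

backward: BREAKING [(balance, R3), (channel, R2)]; forward: BREAKING [(addr, R1), (balance, R3)]


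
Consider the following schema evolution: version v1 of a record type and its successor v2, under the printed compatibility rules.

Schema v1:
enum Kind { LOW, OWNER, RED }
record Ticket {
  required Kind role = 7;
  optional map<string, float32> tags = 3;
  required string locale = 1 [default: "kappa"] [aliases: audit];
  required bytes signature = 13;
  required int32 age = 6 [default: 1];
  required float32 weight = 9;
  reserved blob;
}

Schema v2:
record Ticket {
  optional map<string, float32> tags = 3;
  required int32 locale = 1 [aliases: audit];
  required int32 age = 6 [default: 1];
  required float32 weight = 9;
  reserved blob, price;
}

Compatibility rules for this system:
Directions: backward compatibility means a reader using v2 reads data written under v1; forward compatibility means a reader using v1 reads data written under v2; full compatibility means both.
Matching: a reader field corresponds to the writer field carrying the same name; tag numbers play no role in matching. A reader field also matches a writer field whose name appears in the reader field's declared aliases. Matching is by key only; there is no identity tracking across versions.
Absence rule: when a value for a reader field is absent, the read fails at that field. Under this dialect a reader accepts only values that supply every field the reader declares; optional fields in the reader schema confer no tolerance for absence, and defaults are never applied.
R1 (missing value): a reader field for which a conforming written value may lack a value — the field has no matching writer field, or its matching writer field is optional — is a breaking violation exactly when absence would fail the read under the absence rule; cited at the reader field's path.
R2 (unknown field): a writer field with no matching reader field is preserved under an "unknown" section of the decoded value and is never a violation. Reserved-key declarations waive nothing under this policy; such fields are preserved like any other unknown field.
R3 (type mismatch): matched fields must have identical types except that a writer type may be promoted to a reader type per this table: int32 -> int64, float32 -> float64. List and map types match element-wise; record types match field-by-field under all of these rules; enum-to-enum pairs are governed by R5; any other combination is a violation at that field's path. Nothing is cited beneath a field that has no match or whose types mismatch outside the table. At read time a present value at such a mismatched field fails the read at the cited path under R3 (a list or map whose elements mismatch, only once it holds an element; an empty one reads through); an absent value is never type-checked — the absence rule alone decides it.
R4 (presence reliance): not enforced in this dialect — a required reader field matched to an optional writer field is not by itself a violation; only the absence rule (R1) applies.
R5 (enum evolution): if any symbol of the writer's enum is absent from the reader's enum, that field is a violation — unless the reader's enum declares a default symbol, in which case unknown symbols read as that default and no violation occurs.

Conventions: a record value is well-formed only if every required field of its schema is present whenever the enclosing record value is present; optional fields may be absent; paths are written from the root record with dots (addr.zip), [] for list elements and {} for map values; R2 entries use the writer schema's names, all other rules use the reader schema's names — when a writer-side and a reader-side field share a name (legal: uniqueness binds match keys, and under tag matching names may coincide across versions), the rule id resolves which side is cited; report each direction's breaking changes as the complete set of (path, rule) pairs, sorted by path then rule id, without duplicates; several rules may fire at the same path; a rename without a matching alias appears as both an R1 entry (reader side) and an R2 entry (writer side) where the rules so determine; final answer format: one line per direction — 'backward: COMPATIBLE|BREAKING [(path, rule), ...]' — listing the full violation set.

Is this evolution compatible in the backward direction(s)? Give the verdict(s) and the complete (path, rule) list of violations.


backward: BREAKING [(locale, R3), (tags, R1)]

in Ticket below, arrows point writer -> reader
backward analysis of Ticket with v2 as reader and v1 as writer:
  tags <- tags (map<string, float32> -> map<string, float32>, writer optional)
  locale <- locale (string -> int32, writer required)
  age <- age (int32 -> int32, writer required)
  weight <- weight (float32 -> float32, writer required)
  role (writer side), unknown to reader
  signature (writer side), unknown to reader
  rule R3 violated at locale
  rule R1 violated at tags
  => 2 violation(s): backward is BREAKING for Ticket
the rest of the Ticket diff is inert for this question:
  removed field signature from record Ticket -> matters only for Ticket's forward compatibility — outside the asked direction
  removed field role from record Ticket -> matters only for Ticket's forward compatibility — outside the asked direction


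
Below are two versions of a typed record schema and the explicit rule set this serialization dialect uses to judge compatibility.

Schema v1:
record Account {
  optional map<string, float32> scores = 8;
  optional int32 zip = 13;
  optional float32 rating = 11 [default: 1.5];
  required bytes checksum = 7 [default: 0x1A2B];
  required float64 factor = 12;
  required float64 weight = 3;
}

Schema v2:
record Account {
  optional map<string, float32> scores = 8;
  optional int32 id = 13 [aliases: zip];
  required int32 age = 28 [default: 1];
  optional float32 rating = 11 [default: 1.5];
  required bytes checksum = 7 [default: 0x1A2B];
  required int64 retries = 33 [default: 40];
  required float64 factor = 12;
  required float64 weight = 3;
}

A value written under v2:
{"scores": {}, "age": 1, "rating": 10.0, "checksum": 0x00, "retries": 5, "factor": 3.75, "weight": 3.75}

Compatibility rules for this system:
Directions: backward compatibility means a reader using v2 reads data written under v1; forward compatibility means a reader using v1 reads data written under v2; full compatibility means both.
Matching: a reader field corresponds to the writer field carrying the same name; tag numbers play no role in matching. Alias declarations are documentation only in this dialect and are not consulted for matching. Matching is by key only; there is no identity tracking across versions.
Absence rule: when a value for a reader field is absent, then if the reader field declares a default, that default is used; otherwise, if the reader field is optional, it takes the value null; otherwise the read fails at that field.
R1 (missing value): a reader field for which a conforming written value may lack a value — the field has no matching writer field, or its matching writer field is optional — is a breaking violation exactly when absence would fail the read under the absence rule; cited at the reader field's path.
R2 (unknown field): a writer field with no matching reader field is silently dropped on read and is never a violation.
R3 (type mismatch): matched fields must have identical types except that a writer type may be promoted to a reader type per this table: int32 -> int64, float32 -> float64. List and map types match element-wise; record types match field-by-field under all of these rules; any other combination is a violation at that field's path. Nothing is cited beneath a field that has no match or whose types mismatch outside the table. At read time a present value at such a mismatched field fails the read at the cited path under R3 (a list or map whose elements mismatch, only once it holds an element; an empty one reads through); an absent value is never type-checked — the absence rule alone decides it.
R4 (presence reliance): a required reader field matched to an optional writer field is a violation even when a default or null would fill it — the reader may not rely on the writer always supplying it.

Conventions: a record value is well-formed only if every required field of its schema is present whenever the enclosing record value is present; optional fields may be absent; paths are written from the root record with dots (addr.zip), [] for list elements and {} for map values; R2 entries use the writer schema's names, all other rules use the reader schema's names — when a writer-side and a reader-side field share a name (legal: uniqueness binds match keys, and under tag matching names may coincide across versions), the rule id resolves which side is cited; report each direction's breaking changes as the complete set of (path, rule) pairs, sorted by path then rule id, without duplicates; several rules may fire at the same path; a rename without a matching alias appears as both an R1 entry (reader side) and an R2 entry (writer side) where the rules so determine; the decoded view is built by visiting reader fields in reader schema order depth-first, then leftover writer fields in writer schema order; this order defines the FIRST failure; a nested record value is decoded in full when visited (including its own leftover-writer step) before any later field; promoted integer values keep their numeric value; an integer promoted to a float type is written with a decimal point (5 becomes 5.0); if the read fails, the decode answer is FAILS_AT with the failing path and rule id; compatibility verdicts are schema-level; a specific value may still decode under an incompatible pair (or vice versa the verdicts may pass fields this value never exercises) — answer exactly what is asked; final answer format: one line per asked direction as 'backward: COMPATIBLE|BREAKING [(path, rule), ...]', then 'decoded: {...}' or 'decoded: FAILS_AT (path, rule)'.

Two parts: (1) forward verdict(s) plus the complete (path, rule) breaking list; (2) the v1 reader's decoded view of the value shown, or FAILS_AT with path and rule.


forward: COMPATIBLE []; decoded: {"scores": {}, "zip": null, "rating": 10.0, "checksum": 0x00, "factor": 3.75, "weight": 3.75}

in Account below, arrows point writer -> reader
checking forward for Account: reader v1 against writer v2:
  scores <- scores (map<string, float32> -> map<string, float32>, writer optional)
  zip: no writer-side match
  rating <- rating (float32 -> float32, writer optional)
  checksum <- checksum (bytes -> bytes, writer required)
  factor <- factor (float64 -> float64, writer required)
  weight <- weight (float64 -> float64, writer required)
  leftover writer field: id
  leftover writer field: age
  leftover writer field: retries
  => no violations; forward on Account: COMPATIBLE
migrating the Account value to v1:
  scores := {}
  zip := null (absent, optional -> null)
  rating := 10.0
  checksum := 0x00
  factor := 3.75
  weight := 3.75
  writer age: unknown -> dropped
  writer retries: unknown -> dropped
  => decoded: {"scores": {}, "zip": null, "rating": 10.0, "checksum": 0x00, "factor": 3.75, "weight": 3.75}
diffs on Account not affecting the asked answer:
  added field age to record Account: required int32, tag 28, default 1 (in v2 it sits immediately before rating) -> triggers nothing under Account's printed rules — same verdict
  added field retries to record Account: required int64, tag 33, default 40 (in v2 it sits immediately before factor) -> triggers nothing under Account's printed rules — same verdict
  renamed field zip to id in record Account (alias zip declared on the renamed field) -> triggers nothing under Account's printed rules — same verdict


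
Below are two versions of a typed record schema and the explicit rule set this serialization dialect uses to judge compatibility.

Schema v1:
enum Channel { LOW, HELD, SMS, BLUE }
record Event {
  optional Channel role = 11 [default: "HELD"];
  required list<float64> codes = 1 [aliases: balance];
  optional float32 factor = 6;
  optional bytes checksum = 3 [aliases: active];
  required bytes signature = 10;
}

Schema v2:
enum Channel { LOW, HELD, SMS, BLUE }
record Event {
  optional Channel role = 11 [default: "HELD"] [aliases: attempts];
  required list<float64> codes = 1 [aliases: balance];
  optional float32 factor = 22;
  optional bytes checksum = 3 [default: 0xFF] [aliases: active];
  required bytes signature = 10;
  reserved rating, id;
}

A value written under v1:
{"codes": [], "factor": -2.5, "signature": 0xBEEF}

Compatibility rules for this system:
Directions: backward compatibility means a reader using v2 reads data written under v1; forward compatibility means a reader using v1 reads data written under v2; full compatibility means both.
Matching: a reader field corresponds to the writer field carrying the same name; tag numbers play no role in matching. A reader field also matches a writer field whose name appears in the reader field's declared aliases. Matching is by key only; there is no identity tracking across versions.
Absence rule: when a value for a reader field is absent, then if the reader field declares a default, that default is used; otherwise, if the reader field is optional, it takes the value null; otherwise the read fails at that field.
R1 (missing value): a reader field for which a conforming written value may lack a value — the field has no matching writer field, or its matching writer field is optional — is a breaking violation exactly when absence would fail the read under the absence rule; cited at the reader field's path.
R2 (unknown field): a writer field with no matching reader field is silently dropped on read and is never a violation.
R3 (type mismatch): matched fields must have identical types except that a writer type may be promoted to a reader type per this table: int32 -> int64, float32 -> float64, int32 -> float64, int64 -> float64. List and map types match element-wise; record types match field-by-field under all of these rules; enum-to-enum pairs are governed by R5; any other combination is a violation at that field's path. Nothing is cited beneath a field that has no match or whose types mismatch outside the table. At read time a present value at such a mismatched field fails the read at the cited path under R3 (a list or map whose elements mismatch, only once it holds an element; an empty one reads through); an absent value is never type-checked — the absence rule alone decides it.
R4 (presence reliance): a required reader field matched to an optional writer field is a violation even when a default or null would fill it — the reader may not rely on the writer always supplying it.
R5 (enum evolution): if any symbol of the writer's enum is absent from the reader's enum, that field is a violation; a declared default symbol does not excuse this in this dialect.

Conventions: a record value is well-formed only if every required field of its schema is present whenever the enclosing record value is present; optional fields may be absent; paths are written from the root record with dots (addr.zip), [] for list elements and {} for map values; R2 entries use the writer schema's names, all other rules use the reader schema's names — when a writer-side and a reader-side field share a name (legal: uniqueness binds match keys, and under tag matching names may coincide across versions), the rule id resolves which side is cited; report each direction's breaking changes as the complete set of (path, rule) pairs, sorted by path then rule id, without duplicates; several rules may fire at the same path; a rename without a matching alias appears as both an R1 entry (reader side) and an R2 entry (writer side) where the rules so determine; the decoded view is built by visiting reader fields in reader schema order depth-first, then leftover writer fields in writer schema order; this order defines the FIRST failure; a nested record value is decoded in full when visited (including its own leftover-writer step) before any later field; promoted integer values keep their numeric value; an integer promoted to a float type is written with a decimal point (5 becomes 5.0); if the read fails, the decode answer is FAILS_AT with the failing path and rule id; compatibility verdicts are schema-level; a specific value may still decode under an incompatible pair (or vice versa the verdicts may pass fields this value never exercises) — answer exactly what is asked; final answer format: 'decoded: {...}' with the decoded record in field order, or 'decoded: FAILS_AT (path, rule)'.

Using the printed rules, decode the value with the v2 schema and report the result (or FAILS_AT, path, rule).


each type pair in Event: writer, then reader
decoding the Event value with the v2 reader:
  role := "HELD" (absent -> default)
  codes := []
  factor := -2.5
  checksum := 0xFF (absent -> default)
  signature := 0xBEEF
  => decoded: {"role": "HELD", "codes": [], "factor": -2.5, "checksum": 0xFF, "signature": 0xBEEF}
diffs on Event not affecting the asked answer:
  field factor in record Event: tag 6 changed to 22 -> triggers nothing under the printed rules; the Event answer is the same either way

decoded: {"role": "HELD", "codes": [], "factor": -2.5, "checksum": 0xFF, "signature": 0xBEEF}


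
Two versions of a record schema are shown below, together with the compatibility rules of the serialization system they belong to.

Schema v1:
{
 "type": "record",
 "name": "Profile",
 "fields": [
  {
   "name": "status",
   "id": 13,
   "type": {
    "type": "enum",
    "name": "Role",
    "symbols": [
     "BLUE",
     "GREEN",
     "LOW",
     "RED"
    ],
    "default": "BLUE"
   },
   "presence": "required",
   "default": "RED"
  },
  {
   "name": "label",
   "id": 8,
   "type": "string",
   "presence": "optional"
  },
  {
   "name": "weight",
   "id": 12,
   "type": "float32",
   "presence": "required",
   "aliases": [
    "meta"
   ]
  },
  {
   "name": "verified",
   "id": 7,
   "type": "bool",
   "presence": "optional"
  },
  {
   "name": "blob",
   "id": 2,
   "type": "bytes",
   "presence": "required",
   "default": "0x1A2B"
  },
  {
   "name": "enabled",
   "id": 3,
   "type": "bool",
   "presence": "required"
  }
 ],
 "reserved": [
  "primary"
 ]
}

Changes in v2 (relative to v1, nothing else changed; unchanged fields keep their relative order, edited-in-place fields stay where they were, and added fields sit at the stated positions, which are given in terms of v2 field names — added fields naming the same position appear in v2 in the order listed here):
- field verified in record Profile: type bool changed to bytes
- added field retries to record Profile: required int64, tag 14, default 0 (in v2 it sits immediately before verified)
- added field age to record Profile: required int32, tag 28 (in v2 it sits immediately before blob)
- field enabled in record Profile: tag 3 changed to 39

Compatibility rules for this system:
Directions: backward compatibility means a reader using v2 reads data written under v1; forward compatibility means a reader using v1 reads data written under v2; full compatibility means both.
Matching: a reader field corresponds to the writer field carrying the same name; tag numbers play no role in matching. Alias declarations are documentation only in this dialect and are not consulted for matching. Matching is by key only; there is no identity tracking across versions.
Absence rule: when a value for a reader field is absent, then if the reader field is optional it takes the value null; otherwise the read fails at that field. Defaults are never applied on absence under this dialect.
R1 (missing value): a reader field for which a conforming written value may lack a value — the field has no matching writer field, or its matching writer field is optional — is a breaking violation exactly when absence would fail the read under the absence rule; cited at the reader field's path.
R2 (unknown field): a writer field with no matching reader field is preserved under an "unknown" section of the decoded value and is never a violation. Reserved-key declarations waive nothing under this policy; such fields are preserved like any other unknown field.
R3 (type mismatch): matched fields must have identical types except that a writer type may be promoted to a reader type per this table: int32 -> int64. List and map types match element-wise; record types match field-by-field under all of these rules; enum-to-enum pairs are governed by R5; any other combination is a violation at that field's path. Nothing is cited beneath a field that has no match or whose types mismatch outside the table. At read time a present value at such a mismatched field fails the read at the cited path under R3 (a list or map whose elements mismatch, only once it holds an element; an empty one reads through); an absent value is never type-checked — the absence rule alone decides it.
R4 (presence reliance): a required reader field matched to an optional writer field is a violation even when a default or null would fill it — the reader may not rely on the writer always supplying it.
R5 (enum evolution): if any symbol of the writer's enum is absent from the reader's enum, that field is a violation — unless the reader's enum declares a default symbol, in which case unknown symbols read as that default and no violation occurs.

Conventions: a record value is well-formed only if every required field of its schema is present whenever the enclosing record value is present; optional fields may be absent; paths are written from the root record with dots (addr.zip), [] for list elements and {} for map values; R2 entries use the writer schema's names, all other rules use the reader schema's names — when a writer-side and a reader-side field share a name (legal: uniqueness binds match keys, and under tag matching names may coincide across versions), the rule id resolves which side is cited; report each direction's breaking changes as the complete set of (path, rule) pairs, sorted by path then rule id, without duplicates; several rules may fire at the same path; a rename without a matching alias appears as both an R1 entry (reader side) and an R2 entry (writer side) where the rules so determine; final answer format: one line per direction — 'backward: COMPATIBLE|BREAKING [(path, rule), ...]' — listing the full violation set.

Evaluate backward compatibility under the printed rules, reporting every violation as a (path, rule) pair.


the writer's type comes first in each Profile pair
backward pass over Profile, reader schema v2, writer schema v1:
  status: Role -> Role, writer required; from status
  label: string -> string, writer optional; from label
  weight: float32 -> float32, writer required; from weight
  retries: no writer-side match
  verified: bool -> bytes, writer optional; from verified
  age: no writer-side match
  blob: bytes -> bytes, writer required; from blob
  enabled: bool -> bool, writer required; from enabled
  breaking: (age, R1)
  breaking: (retries, R1)
  breaking: (verified, R3)
  => backward: BREAKING (3)
diffs on Profile not affecting the asked answer:
  field enabled in record Profile: tag 3 changed to 39 -> triggers nothing under Profile's printed rules — same verdict

backward: BREAKING [(age, R1), (retries, R1), (verified, R3)]
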